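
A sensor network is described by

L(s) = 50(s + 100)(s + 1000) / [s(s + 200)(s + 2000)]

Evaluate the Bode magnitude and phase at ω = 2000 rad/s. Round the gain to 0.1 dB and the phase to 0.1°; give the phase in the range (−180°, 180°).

At s = jω = j2000:
zero (s+100): 100 + j2000 → |·| = √(100²+2000²) = √4010000 ≈ 2002.5, ∠ = arctan(2000/100) ≈ 87.14°
zero (s+1000): 1000 + j2000 → |·| = √(1000²+2000²) = √5000000 ≈ 2236.1, ∠ = arctan(2000/1000) ≈ 63.43°
pole (s+200): 200 + j2000 → |·| = √(200²+2000²) = √4040000 ≈ 2010, ∠ = arctan(2000/200) ≈ 84.29°
pole (s+2000): 2000 + j2000 → |·| = √(2000²+2000²) = √8000000 ≈ 2828.4, ∠ = arctan(2000/2000) ≈ 45.00°
pole at origin: |s| = 2000, ∠ = 90.00° (in denominator)
|L| = 50 · 4.4778e+06 / 1.137e+10 ≈ 0.019691
Gain = 20 log₁₀(0.019691) ≈ -34.11 dB
∠L = 150.57° − 219.29° = -68.72°

-34.1 dB, -68.7°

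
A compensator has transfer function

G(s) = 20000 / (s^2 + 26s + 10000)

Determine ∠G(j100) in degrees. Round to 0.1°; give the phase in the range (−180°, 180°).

At s = jω = j100:
quadratic: (j100)² + 26·j100 + 10000 = 0 + j2600 → |·| ≈ 2600, ∠ ≈ 90.00°
∠G = 0.00° − 90.00° = -90.00°

-90.0°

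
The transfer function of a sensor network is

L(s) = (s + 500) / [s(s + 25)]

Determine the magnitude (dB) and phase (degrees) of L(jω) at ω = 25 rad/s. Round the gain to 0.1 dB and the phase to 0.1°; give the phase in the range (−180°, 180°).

-4.9 dB, -132.1°

At s = jω = j25:
zero (s+500): 500 + j25 → |·| = √(500²+25²) = √250625 ≈ 500.62, ∠ = arctan(25/500) ≈ 2.86°
pole (s+25): 25 + j25 → |·| = √(25²+25²) = √1250 ≈ 35.355, ∠ = arctan(25/25) ≈ 45.00°
pole at origin: |s| = 25, ∠ = 90.00° (in denominator)
|L| = 1 · 500.62 / 883.87 ≈ 0.5664
Gain = 20 log₁₀(0.5664) ≈ -4.94 dB
∠L = 2.86° − 135.00° = -132.14°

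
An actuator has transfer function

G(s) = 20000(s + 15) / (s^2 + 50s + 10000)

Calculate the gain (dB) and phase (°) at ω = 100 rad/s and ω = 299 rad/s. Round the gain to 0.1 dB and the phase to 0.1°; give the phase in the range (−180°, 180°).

ω = 100: 52.1 dB, -8.5°; ω = 299: 37.4 dB, -82.2°

At s = jω = j100:
zero (s+15): 15 + j100 → |·| = √(15²+100²) = √10225 ≈ 101.12, ∠ = arctan(100/15) ≈ 81.47°
quadratic: (j100)² + 50·j100 + 10000 = 0 + j5000 → |·| ≈ 5000, ∠ ≈ 90.00°
|G| = 20000 · 101.12 / 5000 ≈ 404.48
Gain = 20 log₁₀(404.48) ≈ 52.14 dB
∠G = 81.47° − 90.00° = -8.53°

At s = jω = j299:
zero (s+15): 15 + j299 → |·| = √(15²+299²) = √89626 ≈ 299.38, ∠ = arctan(299/15) ≈ 87.13°
quadratic: (j299)² + 50·j299 + 10000 = -79401 + j14950 → |·| ≈ 80796, ∠ ≈ 169.34°
|G| = 20000 · 299.38 / 80796 ≈ 74.108
Gain = 20 log₁₀(74.108) ≈ 37.40 dB
∠G = 87.13° − 169.34° = -82.21°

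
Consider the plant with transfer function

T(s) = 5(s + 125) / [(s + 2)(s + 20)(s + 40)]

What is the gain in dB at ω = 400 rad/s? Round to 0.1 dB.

-89.8 dB

At s = jω = j400:
zero (s+125): 125 + j400 → |·| = √(125²+400²) = √175625 ≈ 419.08, ∠ = arctan(400/125) ≈ 72.65°
pole (s+2): 2 + j400 → |·| = √(2²+400²) = √160004 ≈ 400, ∠ = arctan(400/2) ≈ 89.71°
pole (s+20): 20 + j400 → |·| = √(20²+400²) = √160400 ≈ 400.5, ∠ = arctan(400/20) ≈ 87.14°
pole (s+40): 40 + j400 → |·| = √(40²+400²) = √161600 ≈ 402, ∠ = arctan(400/40) ≈ 84.29°
|T| = 5 · 419.08 / 6.44e+07 ≈ 3.2537e-05
Gain = 20 log₁₀(3.2537e-05) ≈ -89.75 dB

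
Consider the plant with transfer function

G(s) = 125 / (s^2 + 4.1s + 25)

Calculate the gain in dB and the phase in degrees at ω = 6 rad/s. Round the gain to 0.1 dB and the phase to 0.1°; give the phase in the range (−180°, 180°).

13.3 dB, -114.1°

At s = jω = j6:
quadratic: (j6)² + 4.1·j6 + 25 = -11 + j24.6 → |·| ≈ 26.947, ∠ ≈ 114.09°
|G| = 125 / 26.947 ≈ 4.6387
Gain = 20 log₁₀(4.6387) ≈ 13.33 dB
∠G = 0.00° − 114.09° = -114.09°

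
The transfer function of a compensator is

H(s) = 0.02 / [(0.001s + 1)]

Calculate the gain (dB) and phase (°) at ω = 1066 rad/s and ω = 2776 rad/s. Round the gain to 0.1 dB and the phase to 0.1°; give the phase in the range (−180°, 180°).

At ω = 1066 rad/s:
pole (1 + j1066·0.001) = 1 + j1.066 → |·| ≈ 1.4616, ∠ ≈ 46.83°
|H| = 0.02 · 1 / (1.4616) ≈ 0.013684
Gain = 20 log₁₀(0.013684) ≈ -37.28 dB
∠H = (0°) − (46.83°) = -46.83°

At ω = 2776 rad/s:
pole (1 + j2776·0.001) = 1 + j2.776 → |·| ≈ 2.9506, ∠ ≈ 70.19°
|H| = 0.02 · 1 / (2.9506) ≈ 0.0067783
Gain = 20 log₁₀(0.0067783) ≈ -43.38 dB
∠H = (0°) − (70.19°) = -70.19°

ω = 1066: -37.3 dB, -46.8°; ω = 2776: -43.4 dB, -70.2°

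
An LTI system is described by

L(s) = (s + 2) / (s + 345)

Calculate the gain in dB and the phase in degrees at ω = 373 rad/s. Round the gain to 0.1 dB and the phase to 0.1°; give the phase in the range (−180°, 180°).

Substitute s = j373:
Numerator: (j373) + 2 = 2 + j373
Denominator: (j373) + 345 = 345 + j373
|N| = √(2² + 373²) ≈ 373.01, ∠N ≈ 89.69°
|D| = √(345² + 373²) ≈ 508.09, ∠D ≈ 47.23°
|L| = 373.01 / 508.09 ≈ 0.73414
Gain = 20 log₁₀(0.73414) ≈ -2.68 dB
∠L = 89.69° − 47.23° = 42.46°

-2.7 dB, 42.5°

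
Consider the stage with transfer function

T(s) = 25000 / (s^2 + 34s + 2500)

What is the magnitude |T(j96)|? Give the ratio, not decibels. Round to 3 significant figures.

3.35

At s = jω = j96:
quadratic: (j96)² + 34·j96 + 2500 = -6716 + j3264 → |·| ≈ 7467.2, ∠ ≈ 154.08°
|T| = 25000 / 7467.2 ≈ 3.348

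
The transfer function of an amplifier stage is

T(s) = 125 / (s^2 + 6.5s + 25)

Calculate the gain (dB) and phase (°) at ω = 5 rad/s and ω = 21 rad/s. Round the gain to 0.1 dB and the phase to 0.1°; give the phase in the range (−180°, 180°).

At s = jω = j5:
quadratic: (j5)² + 6.5·j5 + 25 = 0 + j32.5 → |·| ≈ 32.5, ∠ ≈ 90.00°
|T| = 125 / 32.5 ≈ 3.8462
Gain = 20 log₁₀(3.8462) ≈ 11.70 dB
∠T = 0.00° − 90.00° = -90.00°

At s = jω = j21:
quadratic: (j21)² + 6.5·j21 + 25 = -416 + j136.5 → |·| ≈ 437.82, ∠ ≈ 161.83°
|T| = 125 / 437.82 ≈ 0.28551
Gain = 20 log₁₀(0.28551) ≈ -10.89 dB
∠T = 0.00° − 161.83° = -161.83°

ω = 5: 11.7 dB, -90.0°; ω = 21: -10.9 dB, -161.8°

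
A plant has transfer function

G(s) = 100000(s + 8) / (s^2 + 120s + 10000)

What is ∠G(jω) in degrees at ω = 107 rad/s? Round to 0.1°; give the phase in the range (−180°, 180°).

At s = jω = j107:
zero (s+8): 8 + j107 → |·| = √(8²+107²) = √11513 ≈ 107.3, ∠ = arctan(107/8) ≈ 85.72°
quadratic: (j107)² + 120·j107 + 10000 = -1449 + j12840 → |·| ≈ 12922, ∠ ≈ 96.44°
∠G = 85.72° − 96.44° = -10.72°

-10.7°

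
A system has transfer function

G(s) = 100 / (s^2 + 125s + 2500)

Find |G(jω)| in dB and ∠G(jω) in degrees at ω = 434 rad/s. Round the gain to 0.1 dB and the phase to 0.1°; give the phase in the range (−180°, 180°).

Substitute s = j434:
Numerator: 100 = 100 + j0
Denominator: (j434)^2 + 125(j434) + 2500 = -185856 + j54250
|N| = √(100² + 0²) ≈ 100, ∠N ≈ 0.00°
|D| = √(185856² + 54250²) ≈ 1.9361e+05, ∠D ≈ 163.73°
|G| = 100 / 1.9361e+05 ≈ 0.0005165
Gain = 20 log₁₀(0.0005165) ≈ -65.74 dB
∠G = 0.00° − 163.73° = -163.73°

-65.7 dB, -163.7°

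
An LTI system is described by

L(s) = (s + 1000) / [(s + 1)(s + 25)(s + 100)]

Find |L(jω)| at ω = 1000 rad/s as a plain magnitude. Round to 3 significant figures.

At s = jω = j1000:
zero (s+1000): 1000 + j1000 → |·| = √(1000²+1000²) = √2000000 ≈ 1414.2, ∠ = arctan(1000/1000) ≈ 45.00°
pole (s+1): 1 + j1000 → |·| = √(1²+1000²) = √1000001 ≈ 1000, ∠ = arctan(1000/1) ≈ 89.94°
pole (s+25): 25 + j1000 → |·| = √(25²+1000²) = √1000625 ≈ 1000.3, ∠ = arctan(1000/25) ≈ 88.57°
pole (s+100): 100 + j1000 → |·| = √(100²+1000²) = √1010000 ≈ 1005, ∠ = arctan(1000/100) ≈ 84.29°
|L| = 1 · 1414.2 / 1.0053e+09 ≈ 1.4067e-06

1.41e-06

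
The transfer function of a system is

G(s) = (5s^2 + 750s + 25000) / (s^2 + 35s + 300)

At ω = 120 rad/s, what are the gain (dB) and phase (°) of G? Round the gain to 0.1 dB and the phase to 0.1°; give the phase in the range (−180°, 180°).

Substitute s = j120:
Numerator: 5(j120)^2 + 750(j120) + 25000 = -47000 + j90000
Denominator: (j120)^2 + 35(j120) + 300 = -14100 + j4200
|N| = √(47000² + 90000²) ≈ 1.0153e+05, ∠N ≈ 117.57°
|D| = √(14100² + 4200²) ≈ 14712, ∠D ≈ 163.41°
|G| = 1.0153e+05 / 14712 ≈ 6.9012
Gain = 20 log₁₀(6.9012) ≈ 16.78 dB
∠G = 117.57° − 163.41° = -45.84°

16.8 dB, -45.8°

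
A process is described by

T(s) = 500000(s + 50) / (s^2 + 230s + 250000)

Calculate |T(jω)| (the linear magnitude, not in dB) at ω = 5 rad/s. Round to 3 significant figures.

At s = jω = j5:
zero (s+50): 50 + j5 → |·| = √(50²+5²) = √2525 ≈ 50.249, ∠ = arctan(5/50) ≈ 5.71°
quadratic: (j5)² + 230·j5 + 250000 = 249975 + j1150 → |·| ≈ 2.4998e+05, ∠ ≈ 0.26°
|T| = 500000 · 50.249 / 2.4998e+05 ≈ 100.51

101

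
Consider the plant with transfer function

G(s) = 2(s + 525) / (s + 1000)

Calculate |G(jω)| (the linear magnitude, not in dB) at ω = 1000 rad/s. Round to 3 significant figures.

At s = jω = j1000:
zero (s+525): 525 + j1000 → |·| = √(525²+1000²) = √1275625 ≈ 1129.4, ∠ = arctan(1000/525) ≈ 62.30°
pole (s+1000): 1000 + j1000 → |·| = √(1000²+1000²) = √2000000 ≈ 1414.2, ∠ = arctan(1000/1000) ≈ 45.00°
|G| = 2 · 1129.4 / 1414.2 ≈ 1.5972

1.60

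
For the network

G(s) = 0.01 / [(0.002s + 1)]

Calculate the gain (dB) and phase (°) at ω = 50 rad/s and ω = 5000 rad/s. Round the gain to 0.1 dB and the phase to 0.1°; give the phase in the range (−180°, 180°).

At ω = 50 rad/s:
pole (1 + j50·0.002) = 1 + j0.1 → |·| ≈ 1.005, ∠ ≈ 5.71°
|G| = 0.01 · 1 / (1.005) ≈ 0.0099502
Gain = 20 log₁₀(0.0099502) ≈ -40.04 dB
∠G = (0°) − (5.71°) = -5.71°

At ω = 5000 rad/s:
pole (1 + j5000·0.002) = 1 + j10 → |·| ≈ 10.05, ∠ ≈ 84.29°
|G| = 0.01 · 1 / (10.05) ≈ 0.00099502
Gain = 20 log₁₀(0.00099502) ≈ -60.04 dB
∠G = (0°) − (84.29°) = -84.29°

ω = 50: -40.0 dB, -5.7°; ω = 5000: -60.0 dB, -84.3°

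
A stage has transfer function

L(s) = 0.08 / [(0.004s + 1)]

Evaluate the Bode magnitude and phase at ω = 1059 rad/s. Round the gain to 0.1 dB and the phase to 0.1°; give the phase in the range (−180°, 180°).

-34.7 dB, -76.7°

At ω = 1059 rad/s:
pole (1 + j1059·0.004) = 1 + j4.236 → |·| ≈ 4.3524, ∠ ≈ 76.72°
|L| = 0.08 · 1 / (4.3524) ≈ 0.018381
Gain = 20 log₁₀(0.018381) ≈ -34.71 dB
∠L = (0°) − (76.72°) = -76.72°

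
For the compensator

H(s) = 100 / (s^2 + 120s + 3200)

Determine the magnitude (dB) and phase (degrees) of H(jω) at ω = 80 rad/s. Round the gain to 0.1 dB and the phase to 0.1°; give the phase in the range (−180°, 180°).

-40.1 dB, -108.4°

Substitute s = j80:
Numerator: 100 = 100 + j0
Denominator: (j80)^2 + 120(j80) + 3200 = -3200 + j9600
|N| = √(100² + 0²) ≈ 100, ∠N ≈ 0.00°
|D| = √(3200² + 9600²) ≈ 10119, ∠D ≈ 108.43°
|H| = 100 / 10119 ≈ 0.0098824
Gain = 20 log₁₀(0.0098824) ≈ -40.10 dB
∠H = 0.00° − 108.43° = -108.43°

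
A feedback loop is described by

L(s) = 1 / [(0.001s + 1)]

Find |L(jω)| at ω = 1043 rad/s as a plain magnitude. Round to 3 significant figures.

0.692

At ω = 1043 rad/s:
pole (1 + j1043·0.001) = 1 + j1.043 → |·| ≈ 1.4449, ∠ ≈ 46.21°
|L| = 1 · 1 / (1.4449) ≈ 0.69209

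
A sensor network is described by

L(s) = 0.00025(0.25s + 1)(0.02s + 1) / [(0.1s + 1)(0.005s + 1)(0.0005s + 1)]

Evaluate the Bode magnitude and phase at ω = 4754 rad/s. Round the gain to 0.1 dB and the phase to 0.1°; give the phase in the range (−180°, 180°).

At ω = 4754 rad/s:
zero (1 + j4754·0.25) = 1 + j1188.5 → |·| ≈ 1188.5, ∠ ≈ 89.95°
zero (1 + j4754·0.02) = 1 + j95.08 → |·| ≈ 95.085, ∠ ≈ 89.40°
pole (1 + j4754·0.1) = 1 + j475.4 → |·| ≈ 475.4, ∠ ≈ 89.88°
pole (1 + j4754·0.005) = 1 + j23.77 → |·| ≈ 23.791, ∠ ≈ 87.59°
pole (1 + j4754·0.0005) = 1 + j2.377 → |·| ≈ 2.5788, ∠ ≈ 67.18°
|L| = 0.00025 · 1188.5 · 95.085 / (475.4 · 23.791 · 2.5788) ≈ 0.00096864
Gain = 20 log₁₀(0.00096864) ≈ -60.28 dB
∠L = (89.95° + 89.40°) − (89.88° + 87.59° + 67.18°) = -65.30°

-60.3 dB, -65.3°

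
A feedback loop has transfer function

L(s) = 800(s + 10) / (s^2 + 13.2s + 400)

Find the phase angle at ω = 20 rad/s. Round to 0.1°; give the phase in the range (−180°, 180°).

At s = jω = j20:
zero (s+10): 10 + j20 → |·| = √(10²+20²) = √500 ≈ 22.361, ∠ = arctan(20/10) ≈ 63.43°
quadratic: (j20)² + 13.2·j20 + 400 = 0 + j264 → |·| ≈ 264, ∠ ≈ 90.00°
∠L = 63.43° − 90.00° = -26.57°

-26.6°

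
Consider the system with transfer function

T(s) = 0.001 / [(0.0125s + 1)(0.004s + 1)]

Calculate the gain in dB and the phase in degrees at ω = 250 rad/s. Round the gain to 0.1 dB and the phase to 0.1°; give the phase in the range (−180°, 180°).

-73.3 dB, -117.3°

At ω = 250 rad/s:
pole (1 + j250·0.0125) = 1 + j3.125 → |·| ≈ 3.2811, ∠ ≈ 72.26°
pole (1 + j250·0.004) = 1 + j1 → |·| ≈ 1.4142, ∠ ≈ 45.00°
|T| = 0.001 · 1 / (3.2811 · 1.4142) ≈ 0.00021551
Gain = 20 log₁₀(0.00021551) ≈ -73.33 dB
∠T = (0°) − (72.26° + 45.00°) = -117.26°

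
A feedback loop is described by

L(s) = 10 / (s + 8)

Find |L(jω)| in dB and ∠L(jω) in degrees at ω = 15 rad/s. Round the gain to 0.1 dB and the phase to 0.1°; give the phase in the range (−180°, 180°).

-4.6 dB, -61.9°

At s = jω = j15:
pole (s+8): 8 + j15 → |·| = √(8²+15²) = √289 ≈ 17, ∠ = arctan(15/8) ≈ 61.93°
|L| = 10 / 17 ≈ 0.58824
Gain = 20 log₁₀(0.58824) ≈ -4.61 dB
∠L = 0.00° − 61.93° = -61.93°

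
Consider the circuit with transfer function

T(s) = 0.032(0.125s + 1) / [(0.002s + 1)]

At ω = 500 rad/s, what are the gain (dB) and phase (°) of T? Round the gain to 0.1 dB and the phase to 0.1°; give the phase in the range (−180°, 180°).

At ω = 500 rad/s:
zero (1 + j500·0.125) = 1 + j62.5 → |·| ≈ 62.508, ∠ ≈ 89.08°
pole (1 + j500·0.002) = 1 + j1 → |·| ≈ 1.4142, ∠ ≈ 45.00°
|T| = 0.032 · 62.508 / (1.4142) ≈ 1.4144
Gain = 20 log₁₀(1.4144) ≈ 3.01 dB
∠T = (89.08°) − (45.00°) = 44.08°

3.0 dB, 44.1°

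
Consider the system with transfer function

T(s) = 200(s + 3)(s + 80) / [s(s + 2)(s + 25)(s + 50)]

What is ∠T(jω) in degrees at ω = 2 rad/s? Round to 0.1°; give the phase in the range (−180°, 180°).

At s = jω = j2:
zero (s+3): 3 + j2 → |·| = √(3²+2²) = √13 ≈ 3.6056, ∠ = arctan(2/3) ≈ 33.69°
zero (s+80): 80 + j2 → |·| = √(80²+2²) = √6404 ≈ 80.025, ∠ = arctan(2/80) ≈ 1.43°
pole (s+2): 2 + j2 → |·| = √(2²+2²) = √8 ≈ 2.8284, ∠ = arctan(2/2) ≈ 45.00°
pole (s+25): 25 + j2 → |·| = √(25²+2²) = √629 ≈ 25.08, ∠ = arctan(2/25) ≈ 4.57°
pole (s+50): 50 + j2 → |·| = √(50²+2²) = √2504 ≈ 50.04, ∠ = arctan(2/50) ≈ 2.29°
pole at origin: |s| = 2, ∠ = 90.00° (in denominator)
∠T = 35.12° − 141.86° = -106.74°

-106.7°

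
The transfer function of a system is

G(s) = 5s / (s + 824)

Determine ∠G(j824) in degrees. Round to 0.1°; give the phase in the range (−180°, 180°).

At s = jω = j824:
zero at origin: s = j824 → |·| = 824, ∠ = 90.00°
pole (s+824): 824 + j824 → |·| = √(824²+824²) = √1357952 ≈ 1165.3, ∠ = arctan(824/824) ≈ 45.00°
∠G = 90.00° − 45.00° = 45.00°

45.0°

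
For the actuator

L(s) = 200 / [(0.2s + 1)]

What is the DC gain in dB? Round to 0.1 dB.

46.0 dB

L(0) = 200 · 1 / 1 = 200
20 log₁₀(200) ≈ 46.02 dB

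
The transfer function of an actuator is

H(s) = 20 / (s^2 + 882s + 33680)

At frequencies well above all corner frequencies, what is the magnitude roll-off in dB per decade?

Each pole contributes −20 dB/decade at high frequency; each zero contributes +20 dB/decade.
Net: 0 zero(s) − 2 pole(s) → -40 dB/decade.

-40 dB/decade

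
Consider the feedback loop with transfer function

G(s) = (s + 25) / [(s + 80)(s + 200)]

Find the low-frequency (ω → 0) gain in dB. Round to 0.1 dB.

-56.1 dB

G(0) = 1·25 / (80·200) = 0.0015625
20 log₁₀(0.0015625) ≈ -56.12 dB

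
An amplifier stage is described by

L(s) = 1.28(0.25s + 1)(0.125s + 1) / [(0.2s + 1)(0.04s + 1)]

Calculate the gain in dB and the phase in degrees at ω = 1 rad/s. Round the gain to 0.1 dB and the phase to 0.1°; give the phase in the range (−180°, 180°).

At ω = 1 rad/s:
zero (1 + j1·0.25) = 1 + j0.25 → |·| ≈ 1.0308, ∠ ≈ 14.04°
zero (1 + j1·0.125) = 1 + j0.125 → |·| ≈ 1.0078, ∠ ≈ 7.13°
pole (1 + j1·0.2) = 1 + j0.2 → |·| ≈ 1.0198, ∠ ≈ 11.31°
pole (1 + j1·0.04) = 1 + j0.04 → |·| ≈ 1.0008, ∠ ≈ 2.29°
|L| = 1.28 · 1.0308 · 1.0078 / (1.0198 · 1.0008) ≈ 1.3029
Gain = 20 log₁₀(1.3029) ≈ 2.30 dB
∠L = (14.04° + 7.13°) − (11.31° + 2.29°) = 7.57°

2.3 dB, 7.6°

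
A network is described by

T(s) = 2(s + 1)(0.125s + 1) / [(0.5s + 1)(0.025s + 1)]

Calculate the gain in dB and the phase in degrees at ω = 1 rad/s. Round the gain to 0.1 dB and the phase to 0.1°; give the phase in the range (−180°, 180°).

8.1 dB, 24.1°

At ω = 1 rad/s:
zero (1 + j1·1) = 1 + j1 → |·| ≈ 1.4142, ∠ ≈ 45.00°
zero (1 + j1·0.125) = 1 + j0.125 → |·| ≈ 1.0078, ∠ ≈ 7.13°
pole (1 + j1·0.5) = 1 + j0.5 → |·| ≈ 1.118, ∠ ≈ 26.57°
pole (1 + j1·0.025) = 1 + j0.025 → |·| ≈ 1.0003, ∠ ≈ 1.43°
|T| = 2 · 1.4142 · 1.0078 / (1.118 · 1.0003) ≈ 2.5488
Gain = 20 log₁₀(2.5488) ≈ 8.13 dB
∠T = (45.00° + 7.13°) − (26.57° + 1.43°) = 24.13°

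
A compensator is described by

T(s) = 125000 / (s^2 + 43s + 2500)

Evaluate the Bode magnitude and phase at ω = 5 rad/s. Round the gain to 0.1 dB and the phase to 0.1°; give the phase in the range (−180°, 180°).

At s = jω = j5:
quadratic: (j5)² + 43·j5 + 2500 = 2475 + j215 → |·| ≈ 2484.3, ∠ ≈ 4.96°
|T| = 125000 / 2484.3 ≈ 50.316
Gain = 20 log₁₀(50.316) ≈ 34.03 dB
∠T = 0.00° − 4.96° = -4.96°

34.0 dB, -5.0°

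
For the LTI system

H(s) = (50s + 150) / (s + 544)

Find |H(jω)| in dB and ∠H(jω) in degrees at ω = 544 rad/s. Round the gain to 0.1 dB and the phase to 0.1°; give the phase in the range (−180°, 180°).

31.0 dB, 44.7°

Substitute s = j544:
Numerator: 50(j544) + 150 = 150 + j27200
Denominator: (j544) + 544 = 544 + j544
|N| = √(150² + 27200²) ≈ 27200, ∠N ≈ 89.68°
|D| = √(544² + 544²) ≈ 769.33, ∠D ≈ 45.00°
|H| = 27200 / 769.33 ≈ 35.355
Gain = 20 log₁₀(35.355) ≈ 30.97 dB
∠H = 89.68° − 45.00° = 44.68°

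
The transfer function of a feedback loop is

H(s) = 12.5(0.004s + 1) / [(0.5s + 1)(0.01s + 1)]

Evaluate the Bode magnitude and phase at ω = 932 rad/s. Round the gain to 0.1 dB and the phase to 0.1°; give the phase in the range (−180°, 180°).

At ω = 932 rad/s:
zero (1 + j932·0.004) = 1 + j3.728 → |·| ≈ 3.8598, ∠ ≈ 74.98°
pole (1 + j932·0.5) = 1 + j466 → |·| ≈ 466, ∠ ≈ 89.88°
pole (1 + j932·0.01) = 1 + j9.32 → |·| ≈ 9.3735, ∠ ≈ 83.88°
|H| = 12.5 · 3.8598 / (466 · 9.3735) ≈ 0.011046
Gain = 20 log₁₀(0.011046) ≈ -39.14 dB
∠H = (74.98°) − (89.88° + 83.88°) = -98.78°

-39.1 dB, -98.8°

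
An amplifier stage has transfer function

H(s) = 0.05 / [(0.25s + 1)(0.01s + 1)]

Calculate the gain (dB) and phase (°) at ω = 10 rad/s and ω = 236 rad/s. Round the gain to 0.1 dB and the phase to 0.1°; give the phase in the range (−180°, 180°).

ω = 10: -34.7 dB, -73.9°; ω = 236: -69.6 dB, -156.1°

At ω = 10 rad/s:
pole (1 + j10·0.25) = 1 + j2.5 → |·| ≈ 2.6926, ∠ ≈ 68.20°
pole (1 + j10·0.01) = 1 + j0.1 → |·| ≈ 1.005, ∠ ≈ 5.71°
|H| = 0.05 · 1 / (2.6926 · 1.005) ≈ 0.018477
Gain = 20 log₁₀(0.018477) ≈ -34.67 dB
∠H = (0°) − (68.20° + 5.71°) = -73.91°

At ω = 236 rad/s:
pole (1 + j236·0.25) = 1 + j59 → |·| ≈ 59.008, ∠ ≈ 89.03°
pole (1 + j236·0.01) = 1 + j2.36 → |·| ≈ 2.5631, ∠ ≈ 67.04°
|H| = 0.05 · 1 / (59.008 · 2.5631) ≈ 0.00033059
Gain = 20 log₁₀(0.00033059) ≈ -69.61 dB
∠H = (0°) − (89.03° + 67.04°) = -156.07°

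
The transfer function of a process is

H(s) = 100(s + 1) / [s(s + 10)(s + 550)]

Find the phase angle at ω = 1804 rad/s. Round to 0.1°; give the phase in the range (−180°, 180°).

At s = jω = j1804:
zero (s+1): 1 + j1804 → |·| = √(1²+1804²) = √3254417 ≈ 1804, ∠ = arctan(1804/1) ≈ 89.97°
pole (s+10): 10 + j1804 → |·| = √(10²+1804²) = √3254516 ≈ 1804, ∠ = arctan(1804/10) ≈ 89.68°
pole (s+550): 550 + j1804 → |·| = √(550²+1804²) = √3556916 ≈ 1886, ∠ = arctan(1804/550) ≈ 73.04°
pole at origin: |s| = 1804, ∠ = 90.00° (in denominator)
∠H = 89.97° − 252.72° = -162.75°

-162.8°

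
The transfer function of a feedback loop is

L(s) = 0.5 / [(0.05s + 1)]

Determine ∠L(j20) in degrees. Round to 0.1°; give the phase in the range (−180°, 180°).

At ω = 20 rad/s:
pole (1 + j20·0.05) = 1 + j1 → |·| ≈ 1.4142, ∠ ≈ 45.00°
∠L = (0°) − (45.00°) = -45.00°

-45.0°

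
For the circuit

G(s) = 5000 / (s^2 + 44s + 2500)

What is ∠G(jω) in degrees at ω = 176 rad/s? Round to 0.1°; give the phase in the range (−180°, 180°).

At s = jω = j176:
quadratic: (j176)² + 44·j176 + 2500 = -28476 + j7744 → |·| ≈ 29510, ∠ ≈ 164.79°
∠G = 0.00° − 164.79° = -164.79°

-164.8°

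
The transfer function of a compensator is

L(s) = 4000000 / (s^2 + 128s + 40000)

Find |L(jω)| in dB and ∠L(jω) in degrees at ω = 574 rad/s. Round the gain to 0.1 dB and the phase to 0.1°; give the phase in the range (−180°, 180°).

22.5 dB, -165.8°

At s = jω = j574:
quadratic: (j574)² + 128·j574 + 40000 = -289476 + j73472 → |·| ≈ 2.9865e+05, ∠ ≈ 165.76°
|L| = 4000000 / 2.9865e+05 ≈ 13.394
Gain = 20 log₁₀(13.394) ≈ 22.54 dB
∠L = 0.00° − 165.76° = -165.76°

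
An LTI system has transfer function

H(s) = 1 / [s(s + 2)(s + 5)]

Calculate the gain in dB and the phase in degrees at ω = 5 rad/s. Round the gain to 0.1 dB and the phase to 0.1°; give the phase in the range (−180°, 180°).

At s = jω = j5:
pole (s+2): 2 + j5 → |·| = √(2²+5²) = √29 ≈ 5.3852, ∠ = arctan(5/2) ≈ 68.20°
pole (s+5): 5 + j5 → |·| = √(5²+5²) = √50 ≈ 7.0711, ∠ = arctan(5/5) ≈ 45.00°
pole at origin: |s| = 5, ∠ = 90.00° (in denominator)
|H| = 1 / 190.4 ≈ 0.0052521
Gain = 20 log₁₀(0.0052521) ≈ -45.59 dB
∠H = 0.00° − 203.20° = -203.20° ≡ 156.80° (principal value)

-45.6 dB, 156.8°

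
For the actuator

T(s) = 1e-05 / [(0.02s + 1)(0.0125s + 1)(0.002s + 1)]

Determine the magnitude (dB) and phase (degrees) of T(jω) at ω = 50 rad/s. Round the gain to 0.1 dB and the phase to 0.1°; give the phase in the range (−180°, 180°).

At ω = 50 rad/s:
pole (1 + j50·0.02) = 1 + j1 → |·| ≈ 1.4142, ∠ ≈ 45.00°
pole (1 + j50·0.0125) = 1 + j0.625 → |·| ≈ 1.1792, ∠ ≈ 32.01°
pole (1 + j50·0.002) = 1 + j0.1 → |·| ≈ 1.005, ∠ ≈ 5.71°
|T| = 1e-05 · 1 / (1.4142 · 1.1792 · 1.005) ≈ 5.9667e-06
Gain = 20 log₁₀(5.9667e-06) ≈ -104.49 dB
∠T = (0°) − (45.00° + 32.01° + 5.71°) = -82.72°

-104.5 dB, -82.7°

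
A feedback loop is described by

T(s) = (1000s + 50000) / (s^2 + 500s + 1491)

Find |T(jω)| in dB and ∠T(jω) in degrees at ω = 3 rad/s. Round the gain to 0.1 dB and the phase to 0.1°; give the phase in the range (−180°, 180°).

Substitute s = j3:
Numerator: 1000(j3) + 50000 = 50000 + j3000
Denominator: (j3)^2 + 500(j3) + 1491 = 1482 + j1500
|N| = √(50000² + 3000²) ≈ 50090, ∠N ≈ 3.43°
|D| = √(1482² + 1500²) ≈ 2108.6, ∠D ≈ 45.35°
|T| = 50090 / 2108.6 ≈ 23.755
Gain = 20 log₁₀(23.755) ≈ 27.52 dB
∠T = 3.43° − 45.35° = -41.92°

27.5 dB, -41.9°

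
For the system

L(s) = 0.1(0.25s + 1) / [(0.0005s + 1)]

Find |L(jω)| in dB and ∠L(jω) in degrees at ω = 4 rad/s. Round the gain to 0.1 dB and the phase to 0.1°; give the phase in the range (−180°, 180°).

-17.0 dB, 44.9°

At ω = 4 rad/s:
zero (1 + j4·0.25) = 1 + j1 → |·| ≈ 1.4142, ∠ ≈ 45.00°
pole (1 + j4·0.0005) = 1 + j0.002 → |·| ≈ 1, ∠ ≈ 0.11°
|L| = 0.1 · 1.4142 / (1) ≈ 0.14142
Gain = 20 log₁₀(0.14142) ≈ -16.99 dB
∠L = (45.00°) − (0.11°) = 44.89°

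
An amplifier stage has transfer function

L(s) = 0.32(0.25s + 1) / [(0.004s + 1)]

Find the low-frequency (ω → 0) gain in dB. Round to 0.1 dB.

L(0) = 0.32 · 1 / 1 = 0.32
20 log₁₀(0.32) ≈ -9.90 dB

-9.9 dB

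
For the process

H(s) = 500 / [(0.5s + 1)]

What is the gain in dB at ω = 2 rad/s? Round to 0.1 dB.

At ω = 2 rad/s:
pole (1 + j2·0.5) = 1 + j1 → |·| ≈ 1.4142, ∠ ≈ 45.00°
|H| = 500 · 1 / (1.4142) ≈ 353.56
Gain = 20 log₁₀(353.56) ≈ 50.97 dB

51.0 dB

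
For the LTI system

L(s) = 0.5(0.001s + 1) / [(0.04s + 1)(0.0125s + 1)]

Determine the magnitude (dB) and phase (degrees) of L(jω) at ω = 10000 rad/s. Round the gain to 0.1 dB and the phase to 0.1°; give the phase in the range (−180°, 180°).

-80.0 dB, -95.1°

At ω = 10000 rad/s:
zero (1 + j10000·0.001) = 1 + j10 → |·| ≈ 10.05, ∠ ≈ 84.29°
pole (1 + j10000·0.04) = 1 + j400 → |·| ≈ 400, ∠ ≈ 89.86°
pole (1 + j10000·0.0125) = 1 + j125 → |·| ≈ 125, ∠ ≈ 89.54°
|L| = 0.5 · 10.05 / (400 · 125) ≈ 0.0001005
Gain = 20 log₁₀(0.0001005) ≈ -79.96 dB
∠L = (84.29°) − (89.86° + 89.54°) = -95.11°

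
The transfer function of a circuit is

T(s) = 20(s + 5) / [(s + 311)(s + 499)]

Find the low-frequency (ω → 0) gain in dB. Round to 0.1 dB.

-63.8 dB

T(0) = 20·5 / (311·499) ≈ 0.00064438
20 log₁₀(0.00064438) ≈ -63.82 dB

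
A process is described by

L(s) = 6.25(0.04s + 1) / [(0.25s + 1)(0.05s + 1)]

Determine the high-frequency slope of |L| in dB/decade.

Each pole contributes −20 dB/decade at high frequency; each zero contributes +20 dB/decade.
Net: 1 zero(s) − 2 pole(s) → -20 dB/decade.

-20 dB/decade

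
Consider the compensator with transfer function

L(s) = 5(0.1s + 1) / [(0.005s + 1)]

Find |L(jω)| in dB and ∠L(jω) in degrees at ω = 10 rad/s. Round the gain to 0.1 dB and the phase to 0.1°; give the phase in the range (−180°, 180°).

17.0 dB, 42.1°

At ω = 10 rad/s:
zero (1 + j10·0.1) = 1 + j1 → |·| ≈ 1.4142, ∠ ≈ 45.00°
pole (1 + j10·0.005) = 1 + j0.05 → |·| ≈ 1.0012, ∠ ≈ 2.86°
|L| = 5 · 1.4142 / (1.0012) ≈ 7.0625
Gain = 20 log₁₀(7.0625) ≈ 16.98 dB
∠L = (45.00°) − (2.86°) = 42.14°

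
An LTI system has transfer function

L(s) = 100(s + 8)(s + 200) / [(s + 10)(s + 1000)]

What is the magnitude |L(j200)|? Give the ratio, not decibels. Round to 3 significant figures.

27.7

At s = jω = j200:
zero (s+8): 8 + j200 → |·| = √(8²+200²) = √40064 ≈ 200.16, ∠ = arctan(200/8) ≈ 87.71°
zero (s+200): 200 + j200 → |·| = √(200²+200²) = √80000 ≈ 282.84, ∠ = arctan(200/200) ≈ 45.00°
pole (s+10): 10 + j200 → |·| = √(10²+200²) = √40100 ≈ 200.25, ∠ = arctan(200/10) ≈ 87.14°
pole (s+1000): 1000 + j200 → |·| = √(1000²+200²) = √1040000 ≈ 1019.8, ∠ = arctan(200/1000) ≈ 11.31°
|L| = 100 · 56613 / 2.0421e+05 ≈ 27.723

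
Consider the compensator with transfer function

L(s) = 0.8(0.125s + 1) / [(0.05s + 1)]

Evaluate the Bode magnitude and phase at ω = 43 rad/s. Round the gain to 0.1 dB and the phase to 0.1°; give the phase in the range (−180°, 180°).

At ω = 43 rad/s:
zero (1 + j43·0.125) = 1 + j5.375 → |·| ≈ 5.4672, ∠ ≈ 79.46°
pole (1 + j43·0.05) = 1 + j2.15 → |·| ≈ 2.3712, ∠ ≈ 65.06°
|L| = 0.8 · 5.4672 / (2.3712) ≈ 1.8445
Gain = 20 log₁₀(1.8445) ≈ 5.32 dB
∠L = (79.46°) − (65.06°) = 14.40°

5.3 dB, 14.4°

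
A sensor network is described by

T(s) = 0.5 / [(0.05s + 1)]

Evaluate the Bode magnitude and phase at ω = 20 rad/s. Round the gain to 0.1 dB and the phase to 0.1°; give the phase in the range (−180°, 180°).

-9.0 dB, -45.0°

At ω = 20 rad/s:
pole (1 + j20·0.05) = 1 + j1 → |·| ≈ 1.4142, ∠ ≈ 45.00°
|T| = 0.5 · 1 / (1.4142) ≈ 0.35356
Gain = 20 log₁₀(0.35356) ≈ -9.03 dB
∠T = (0°) − (45.00°) = -45.00°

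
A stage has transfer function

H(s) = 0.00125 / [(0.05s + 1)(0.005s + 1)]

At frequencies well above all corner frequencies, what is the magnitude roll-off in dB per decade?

-40 dB/decade

Each pole contributes −20 dB/decade at high frequency; each zero contributes +20 dB/decade.
Net: 0 zero(s) − 2 pole(s) → -40 dB/decade.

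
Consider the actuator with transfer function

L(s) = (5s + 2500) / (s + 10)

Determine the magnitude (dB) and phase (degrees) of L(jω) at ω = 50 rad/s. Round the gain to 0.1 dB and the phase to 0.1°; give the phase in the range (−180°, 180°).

Substitute s = j50:
Numerator: 5(j50) + 2500 = 2500 + j250
Denominator: (j50) + 10 = 10 + j50
|N| = √(2500² + 250²) ≈ 2512.5, ∠N ≈ 5.71°
|D| = √(10² + 50²) ≈ 50.99, ∠D ≈ 78.69°
|L| = 2512.5 / 50.99 ≈ 49.274
Gain = 20 log₁₀(49.274) ≈ 33.85 dB
∠L = 5.71° − 78.69° = -72.98°

33.9 dB, -73.0°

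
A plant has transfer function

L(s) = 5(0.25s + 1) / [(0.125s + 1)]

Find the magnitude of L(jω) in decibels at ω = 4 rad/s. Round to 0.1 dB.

At ω = 4 rad/s:
zero (1 + j4·0.25) = 1 + j1 → |·| ≈ 1.4142, ∠ ≈ 45.00°
pole (1 + j4·0.125) = 1 + j0.5 → |·| ≈ 1.118, ∠ ≈ 26.57°
|L| = 5 · 1.4142 / (1.118) ≈ 6.3247
Gain = 20 log₁₀(6.3247) ≈ 16.02 dB

16.0 dB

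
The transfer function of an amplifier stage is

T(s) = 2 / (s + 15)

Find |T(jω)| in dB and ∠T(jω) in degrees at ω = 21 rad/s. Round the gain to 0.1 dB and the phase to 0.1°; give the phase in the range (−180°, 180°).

At s = jω = j21:
pole (s+15): 15 + j21 → |·| = √(15²+21²) = √666 ≈ 25.807, ∠ = arctan(21/15) ≈ 54.46°
|T| = 2 / 25.807 ≈ 0.077498
Gain = 20 log₁₀(0.077498) ≈ -22.21 dB
∠T = 0.00° − 54.46° = -54.46°

-22.2 dB, -54.5°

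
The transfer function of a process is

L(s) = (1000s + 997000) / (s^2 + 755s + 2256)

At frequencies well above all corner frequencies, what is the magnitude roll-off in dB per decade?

-20 dB/decade

Each pole contributes −20 dB/decade at high frequency; each zero contributes +20 dB/decade.
Net: 1 zero(s) − 2 pole(s) → -20 dB/decade.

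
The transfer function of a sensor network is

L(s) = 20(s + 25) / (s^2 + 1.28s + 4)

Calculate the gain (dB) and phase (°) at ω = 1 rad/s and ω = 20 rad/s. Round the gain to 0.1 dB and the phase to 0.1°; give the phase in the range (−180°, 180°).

At s = jω = j1:
zero (s+25): 25 + j1 → |·| = √(25²+1²) = √626 ≈ 25.02, ∠ = arctan(1/25) ≈ 2.29°
quadratic: (j1)² + 1.28·j1 + 4 = 3 + j1.28 → |·| ≈ 3.2617, ∠ ≈ 23.11°
|L| = 20 · 25.02 / 3.2617 ≈ 153.42
Gain = 20 log₁₀(153.42) ≈ 43.72 dB
∠L = 2.29° − 23.11° = -20.82°

At s = jω = j20:
zero (s+25): 25 + j20 → |·| = √(25²+20²) = √1025 ≈ 32.016, ∠ = arctan(20/25) ≈ 38.66°
quadratic: (j20)² + 1.28·j20 + 4 = -396 + j25.6 → |·| ≈ 396.83, ∠ ≈ 176.30°
|L| = 20 · 32.016 / 396.83 ≈ 1.6136
Gain = 20 log₁₀(1.6136) ≈ 4.16 dB
∠L = 38.66° − 176.30° = -137.64°

ω = 1: 43.7 dB, -20.8°; ω = 20: 4.2 dB, -137.6°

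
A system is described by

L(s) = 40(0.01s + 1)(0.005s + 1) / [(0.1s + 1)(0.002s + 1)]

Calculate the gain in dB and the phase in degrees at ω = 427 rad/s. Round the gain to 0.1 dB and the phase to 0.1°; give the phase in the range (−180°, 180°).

17.3 dB, 12.6°

At ω = 427 rad/s:
zero (1 + j427·0.01) = 1 + j4.27 → |·| ≈ 4.3855, ∠ ≈ 76.82°
zero (1 + j427·0.005) = 1 + j2.135 → |·| ≈ 2.3576, ∠ ≈ 64.90°
pole (1 + j427·0.1) = 1 + j42.7 → |·| ≈ 42.712, ∠ ≈ 88.66°
pole (1 + j427·0.002) = 1 + j0.854 → |·| ≈ 1.315, ∠ ≈ 40.50°
|L| = 40 · 4.3855 · 2.3576 / (42.712 · 1.315) ≈ 7.3633
Gain = 20 log₁₀(7.3633) ≈ 17.34 dB
∠L = (76.82° + 64.90°) − (88.66° + 40.50°) = 12.56°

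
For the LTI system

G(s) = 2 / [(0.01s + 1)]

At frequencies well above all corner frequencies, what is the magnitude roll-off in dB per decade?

Each pole contributes −20 dB/decade at high frequency; each zero contributes +20 dB/decade.
Net: 0 zero(s) − 1 pole(s) → -20 dB/decade.

-20 dB/decade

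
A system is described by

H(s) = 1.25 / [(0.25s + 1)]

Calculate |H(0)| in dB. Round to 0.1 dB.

H(0) = 1.25 · 1 / 1 = 1.25
20 log₁₀(1.25) ≈ 1.94 dB

1.9 dB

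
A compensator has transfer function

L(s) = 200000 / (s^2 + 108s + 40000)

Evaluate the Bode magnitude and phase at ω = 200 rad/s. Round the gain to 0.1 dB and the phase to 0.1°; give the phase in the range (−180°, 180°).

19.3 dB, -90.0°

At s = jω = j200:
quadratic: (j200)² + 108·j200 + 40000 = 0 + j21600 → |·| ≈ 21600, ∠ ≈ 90.00°
|L| = 200000 / 21600 ≈ 9.2593
Gain = 20 log₁₀(9.2593) ≈ 19.33 dB
∠L = 0.00° − 90.00° = -90.00°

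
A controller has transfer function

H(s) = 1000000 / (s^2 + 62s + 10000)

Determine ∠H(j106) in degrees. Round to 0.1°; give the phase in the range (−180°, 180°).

At s = jω = j106:
quadratic: (j106)² + 62·j106 + 10000 = -1236 + j6572 → |·| ≈ 6687.2, ∠ ≈ 100.65°
∠H = 0.00° − 100.65° = -100.65°

-100.7°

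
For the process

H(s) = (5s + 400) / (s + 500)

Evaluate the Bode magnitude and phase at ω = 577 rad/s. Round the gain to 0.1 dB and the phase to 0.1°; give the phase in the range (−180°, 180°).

11.6 dB, 33.0°

Substitute s = j577:
Numerator: 5(j577) + 400 = 400 + j2885
Denominator: (j577) + 500 = 500 + j577
|N| = √(400² + 2885²) ≈ 2912.6, ∠N ≈ 82.11°
|D| = √(500² + 577²) ≈ 763.5, ∠D ≈ 49.09°
|H| = 2912.6 / 763.5 ≈ 3.8148
Gain = 20 log₁₀(3.8148) ≈ 11.63 dB
∠H = 82.11° − 49.09° = 33.02°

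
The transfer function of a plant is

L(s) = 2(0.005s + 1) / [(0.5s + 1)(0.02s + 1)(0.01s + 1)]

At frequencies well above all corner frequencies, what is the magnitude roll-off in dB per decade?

Each pole contributes −20 dB/decade at high frequency; each zero contributes +20 dB/decade.
Net: 1 zero(s) − 3 pole(s) → -40 dB/decade.

-40 dB/decade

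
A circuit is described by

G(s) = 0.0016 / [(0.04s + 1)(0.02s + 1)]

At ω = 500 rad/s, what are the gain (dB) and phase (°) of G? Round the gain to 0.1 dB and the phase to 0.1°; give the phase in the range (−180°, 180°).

At ω = 500 rad/s:
pole (1 + j500·0.04) = 1 + j20 → |·| ≈ 20.025, ∠ ≈ 87.14°
pole (1 + j500·0.02) = 1 + j10 → |·| ≈ 10.05, ∠ ≈ 84.29°
|G| = 0.0016 · 1 / (20.025 · 10.05) ≈ 7.9503e-06
Gain = 20 log₁₀(7.9503e-06) ≈ -101.99 dB
∠G = (0°) − (87.14° + 84.29°) = -171.43°

-102.0 dB, -171.4°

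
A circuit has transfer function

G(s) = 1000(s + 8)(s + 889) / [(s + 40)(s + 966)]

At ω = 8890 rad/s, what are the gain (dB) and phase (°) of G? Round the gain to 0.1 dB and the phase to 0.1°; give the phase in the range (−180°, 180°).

At s = jω = j8890:
zero (s+8): 8 + j8890 → |·| = √(8²+8890²) = √79032164 ≈ 8890, ∠ = arctan(8890/8) ≈ 89.95°
zero (s+889): 889 + j8890 → |·| = √(889²+8890²) = √79822421 ≈ 8934.3, ∠ = arctan(8890/889) ≈ 84.29°
pole (s+40): 40 + j8890 → |·| = √(40²+8890²) = √79033700 ≈ 8890.1, ∠ = arctan(8890/40) ≈ 89.74°
pole (s+966): 966 + j8890 → |·| = √(966²+8890²) = √79965256 ≈ 8942.3, ∠ = arctan(8890/966) ≈ 83.80°
|G| = 1000 · 7.9426e+07 / 7.9498e+07 ≈ 999.09
Gain = 20 log₁₀(999.09) ≈ 59.99 dB
∠G = 174.24° − 173.54° = 0.70°

60.0 dB, 0.7°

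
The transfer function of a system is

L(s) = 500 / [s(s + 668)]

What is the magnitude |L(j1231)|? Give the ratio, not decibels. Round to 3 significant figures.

At s = jω = j1231:
pole (s+668): 668 + j1231 → |·| = √(668²+1231²) = √1961585 ≈ 1400.6, ∠ = arctan(1231/668) ≈ 61.51°
pole at origin: |s| = 1231, ∠ = 90.00° (in denominator)
|L| = 500 / 1.7241e+06 ≈ 0.00029001

0.000290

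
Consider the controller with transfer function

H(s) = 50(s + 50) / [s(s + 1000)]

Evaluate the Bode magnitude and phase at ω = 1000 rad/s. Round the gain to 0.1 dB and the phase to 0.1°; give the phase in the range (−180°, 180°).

At s = jω = j1000:
zero (s+50): 50 + j1000 → |·| = √(50²+1000²) = √1002500 ≈ 1001.2, ∠ = arctan(1000/50) ≈ 87.14°
pole (s+1000): 1000 + j1000 → |·| = √(1000²+1000²) = √2000000 ≈ 1414.2, ∠ = arctan(1000/1000) ≈ 45.00°
pole at origin: |s| = 1000, ∠ = 90.00° (in denominator)
|H| = 50 · 1001.2 / 1.4142e+06 ≈ 0.035398
Gain = 20 log₁₀(0.035398) ≈ -29.02 dB
∠H = 87.14° − 135.00° = -47.86°

-29.0 dB, -47.9°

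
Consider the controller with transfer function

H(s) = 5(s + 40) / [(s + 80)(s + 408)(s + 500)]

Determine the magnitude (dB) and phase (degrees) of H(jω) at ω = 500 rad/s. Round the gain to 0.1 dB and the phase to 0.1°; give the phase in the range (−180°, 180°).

At s = jω = j500:
zero (s+40): 40 + j500 → |·| = √(40²+500²) = √251600 ≈ 501.6, ∠ = arctan(500/40) ≈ 85.43°
pole (s+80): 80 + j500 → |·| = √(80²+500²) = √256400 ≈ 506.36, ∠ = arctan(500/80) ≈ 80.91°
pole (s+408): 408 + j500 → |·| = √(408²+500²) = √416464 ≈ 645.34, ∠ = arctan(500/408) ≈ 50.79°
pole (s+500): 500 + j500 → |·| = √(500²+500²) = √500000 ≈ 707.11, ∠ = arctan(500/500) ≈ 45.00°
|H| = 5 · 501.6 / 2.3107e+08 ≈ 1.0854e-05
Gain = 20 log₁₀(1.0854e-05) ≈ -99.29 dB
∠H = 85.43° − 176.70° = -91.27°

-99.3 dB, -91.3°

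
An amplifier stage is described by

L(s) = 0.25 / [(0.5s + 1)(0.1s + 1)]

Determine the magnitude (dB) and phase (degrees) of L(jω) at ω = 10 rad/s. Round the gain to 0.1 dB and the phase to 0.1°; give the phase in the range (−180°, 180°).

-29.2 dB, -123.7°

At ω = 10 rad/s:
pole (1 + j10·0.5) = 1 + j5 → |·| ≈ 5.099, ∠ ≈ 78.69°
pole (1 + j10·0.1) = 1 + j1 → |·| ≈ 1.4142, ∠ ≈ 45.00°
|L| = 0.25 · 1 / (5.099 · 1.4142) ≈ 0.034669
Gain = 20 log₁₀(0.034669) ≈ -29.20 dB
∠L = (0°) − (78.69° + 45.00°) = -123.69°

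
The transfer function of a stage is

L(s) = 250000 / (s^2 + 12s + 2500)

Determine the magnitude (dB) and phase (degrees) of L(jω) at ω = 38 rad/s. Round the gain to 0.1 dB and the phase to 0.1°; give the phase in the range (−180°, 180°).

46.7 dB, -23.4°

At s = jω = j38:
quadratic: (j38)² + 12·j38 + 2500 = 1056 + j456 → |·| ≈ 1150.2, ∠ ≈ 23.36°
|L| = 250000 / 1150.2 ≈ 217.35
Gain = 20 log₁₀(217.35) ≈ 46.74 dB
∠L = 0.00° − 23.36° = -23.36°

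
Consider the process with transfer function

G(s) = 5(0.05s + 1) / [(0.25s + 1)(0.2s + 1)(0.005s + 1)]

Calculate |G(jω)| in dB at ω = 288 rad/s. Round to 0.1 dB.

At ω = 288 rad/s:
zero (1 + j288·0.05) = 1 + j14.4 → |·| ≈ 14.435, ∠ ≈ 86.03°
pole (1 + j288·0.25) = 1 + j72 → |·| ≈ 72.007, ∠ ≈ 89.20°
pole (1 + j288·0.2) = 1 + j57.6 → |·| ≈ 57.609, ∠ ≈ 89.01°
pole (1 + j288·0.005) = 1 + j1.44 → |·| ≈ 1.7532, ∠ ≈ 55.22°
|G| = 5 · 14.435 / (72.007 · 57.609 · 1.7532) ≈ 0.0099241
Gain = 20 log₁₀(0.0099241) ≈ -40.07 dB

-40.1 dB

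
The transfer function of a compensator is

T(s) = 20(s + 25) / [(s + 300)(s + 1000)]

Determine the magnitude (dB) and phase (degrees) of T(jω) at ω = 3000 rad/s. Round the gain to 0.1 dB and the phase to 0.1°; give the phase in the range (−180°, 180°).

-44.0 dB, -66.3°

At s = jω = j3000:
zero (s+25): 25 + j3000 → |·| = √(25²+3000²) = √9000625 ≈ 3000.1, ∠ = arctan(3000/25) ≈ 89.52°
pole (s+300): 300 + j3000 → |·| = √(300²+3000²) = √9090000 ≈ 3015, ∠ = arctan(3000/300) ≈ 84.29°
pole (s+1000): 1000 + j3000 → |·| = √(1000²+3000²) = √10000000 ≈ 3162.3, ∠ = arctan(3000/1000) ≈ 71.57°
|T| = 20 · 3000.1 / 9.5343e+06 ≈ 0.0062933
Gain = 20 log₁₀(0.0062933) ≈ -44.02 dB
∠T = 89.52° − 155.86° = -66.34°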